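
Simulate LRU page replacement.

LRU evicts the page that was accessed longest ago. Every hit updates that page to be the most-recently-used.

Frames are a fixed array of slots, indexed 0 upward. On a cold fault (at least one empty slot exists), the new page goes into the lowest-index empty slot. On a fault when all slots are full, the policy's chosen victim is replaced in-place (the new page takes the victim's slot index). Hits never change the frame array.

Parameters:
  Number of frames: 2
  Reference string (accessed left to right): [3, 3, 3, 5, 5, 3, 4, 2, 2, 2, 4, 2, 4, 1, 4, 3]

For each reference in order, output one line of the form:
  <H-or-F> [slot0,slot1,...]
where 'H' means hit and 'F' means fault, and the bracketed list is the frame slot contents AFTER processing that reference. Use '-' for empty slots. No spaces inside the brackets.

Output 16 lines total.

F [3,-]
H [3,-]
H [3,-]
F [3,5]
H [3,5]
H [3,5]
F [3,4]
F [2,4]
H [2,4]
H [2,4]
H [2,4]
H [2,4]
H [2,4]
F [1,4]
H [1,4]
F [3,4]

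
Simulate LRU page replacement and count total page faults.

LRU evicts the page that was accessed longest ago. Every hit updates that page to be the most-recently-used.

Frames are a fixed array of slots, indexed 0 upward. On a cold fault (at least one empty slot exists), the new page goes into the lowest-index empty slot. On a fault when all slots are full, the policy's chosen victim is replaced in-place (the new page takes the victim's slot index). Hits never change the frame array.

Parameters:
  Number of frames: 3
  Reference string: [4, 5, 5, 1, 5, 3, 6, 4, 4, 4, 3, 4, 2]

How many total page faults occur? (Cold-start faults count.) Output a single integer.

Answer: 7

Derivation:
Step 0: ref 4 → FAULT, frames=[4,-,-]
Step 1: ref 5 → FAULT, frames=[4,5,-]
Step 2: ref 5 → HIT, frames=[4,5,-]
Step 3: ref 1 → FAULT, frames=[4,5,1]
Step 4: ref 5 → HIT, frames=[4,5,1]
Step 5: ref 3 → FAULT (evict 4), frames=[3,5,1]
Step 6: ref 6 → FAULT (evict 1), frames=[3,5,6]
Step 7: ref 4 → FAULT (evict 5), frames=[3,4,6]
Step 8: ref 4 → HIT, frames=[3,4,6]
Step 9: ref 4 → HIT, frames=[3,4,6]
Step 10: ref 3 → HIT, frames=[3,4,6]
Step 11: ref 4 → HIT, frames=[3,4,6]
Step 12: ref 2 → FAULT (evict 6), frames=[3,4,2]
Total faults: 7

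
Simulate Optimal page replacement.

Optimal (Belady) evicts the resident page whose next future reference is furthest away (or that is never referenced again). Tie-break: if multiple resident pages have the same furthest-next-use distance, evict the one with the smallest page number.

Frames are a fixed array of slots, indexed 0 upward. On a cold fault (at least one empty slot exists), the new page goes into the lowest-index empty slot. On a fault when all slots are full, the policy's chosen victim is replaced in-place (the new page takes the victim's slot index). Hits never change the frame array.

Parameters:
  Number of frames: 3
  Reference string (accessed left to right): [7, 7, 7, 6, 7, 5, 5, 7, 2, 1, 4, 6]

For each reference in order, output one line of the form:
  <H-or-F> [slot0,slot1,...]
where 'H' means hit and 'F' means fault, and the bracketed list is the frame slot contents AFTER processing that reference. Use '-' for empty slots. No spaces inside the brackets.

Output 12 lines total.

F [7,-,-]
H [7,-,-]
H [7,-,-]
F [7,6,-]
H [7,6,-]
F [7,6,5]
H [7,6,5]
H [7,6,5]
F [7,6,2]
F [7,6,1]
F [7,6,4]
H [7,6,4]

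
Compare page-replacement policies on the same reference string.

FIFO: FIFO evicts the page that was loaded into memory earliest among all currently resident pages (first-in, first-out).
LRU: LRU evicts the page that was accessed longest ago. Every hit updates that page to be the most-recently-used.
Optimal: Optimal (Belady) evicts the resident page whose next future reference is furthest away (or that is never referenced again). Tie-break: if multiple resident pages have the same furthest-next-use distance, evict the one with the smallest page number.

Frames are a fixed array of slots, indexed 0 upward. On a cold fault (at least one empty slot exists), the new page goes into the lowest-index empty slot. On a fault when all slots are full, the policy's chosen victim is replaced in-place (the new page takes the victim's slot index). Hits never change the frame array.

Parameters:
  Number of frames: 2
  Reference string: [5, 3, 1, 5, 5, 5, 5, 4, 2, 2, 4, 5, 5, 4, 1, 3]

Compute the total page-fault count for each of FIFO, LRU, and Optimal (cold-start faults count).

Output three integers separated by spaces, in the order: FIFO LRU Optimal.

--- FIFO ---
  step 0: ref 5 -> FAULT, frames=[5,-] (faults so far: 1)
  step 1: ref 3 -> FAULT, frames=[5,3] (faults so far: 2)
  step 2: ref 1 -> FAULT, evict 5, frames=[1,3] (faults so far: 3)
  step 3: ref 5 -> FAULT, evict 3, frames=[1,5] (faults so far: 4)
  step 4: ref 5 -> HIT, frames=[1,5] (faults so far: 4)
  step 5: ref 5 -> HIT, frames=[1,5] (faults so far: 4)
  step 6: ref 5 -> HIT, frames=[1,5] (faults so far: 4)
  step 7: ref 4 -> FAULT, evict 1, frames=[4,5] (faults so far: 5)
  step 8: ref 2 -> FAULT, evict 5, frames=[4,2] (faults so far: 6)
  step 9: ref 2 -> HIT, frames=[4,2] (faults so far: 6)
  step 10: ref 4 -> HIT, frames=[4,2] (faults so far: 6)
  step 11: ref 5 -> FAULT, evict 4, frames=[5,2] (faults so far: 7)
  step 12: ref 5 -> HIT, frames=[5,2] (faults so far: 7)
  step 13: ref 4 -> FAULT, evict 2, frames=[5,4] (faults so far: 8)
  step 14: ref 1 -> FAULT, evict 5, frames=[1,4] (faults so far: 9)
  step 15: ref 3 -> FAULT, evict 4, frames=[1,3] (faults so far: 10)
  FIFO total faults: 10
--- LRU ---
  step 0: ref 5 -> FAULT, frames=[5,-] (faults so far: 1)
  step 1: ref 3 -> FAULT, frames=[5,3] (faults so far: 2)
  step 2: ref 1 -> FAULT, evict 5, frames=[1,3] (faults so far: 3)
  step 3: ref 5 -> FAULT, evict 3, frames=[1,5] (faults so far: 4)
  step 4: ref 5 -> HIT, frames=[1,5] (faults so far: 4)
  step 5: ref 5 -> HIT, frames=[1,5] (faults so far: 4)
  step 6: ref 5 -> HIT, frames=[1,5] (faults so far: 4)
  step 7: ref 4 -> FAULT, evict 1, frames=[4,5] (faults so far: 5)
  step 8: ref 2 -> FAULT, evict 5, frames=[4,2] (faults so far: 6)
  step 9: ref 2 -> HIT, frames=[4,2] (faults so far: 6)
  step 10: ref 4 -> HIT, frames=[4,2] (faults so far: 6)
  step 11: ref 5 -> FAULT, evict 2, frames=[4,5] (faults so far: 7)
  step 12: ref 5 -> HIT, frames=[4,5] (faults so far: 7)
  step 13: ref 4 -> HIT, frames=[4,5] (faults so far: 7)
  step 14: ref 1 -> FAULT, evict 5, frames=[4,1] (faults so far: 8)
  step 15: ref 3 -> FAULT, evict 4, frames=[3,1] (faults so far: 9)
  LRU total faults: 9
--- Optimal ---
  step 0: ref 5 -> FAULT, frames=[5,-] (faults so far: 1)
  step 1: ref 3 -> FAULT, frames=[5,3] (faults so far: 2)
  step 2: ref 1 -> FAULT, evict 3, frames=[5,1] (faults so far: 3)
  step 3: ref 5 -> HIT, frames=[5,1] (faults so far: 3)
  step 4: ref 5 -> HIT, frames=[5,1] (faults so far: 3)
  step 5: ref 5 -> HIT, frames=[5,1] (faults so far: 3)
  step 6: ref 5 -> HIT, frames=[5,1] (faults so far: 3)
  step 7: ref 4 -> FAULT, evict 1, frames=[5,4] (faults so far: 4)
  step 8: ref 2 -> FAULT, evict 5, frames=[2,4] (faults so far: 5)
  step 9: ref 2 -> HIT, frames=[2,4] (faults so far: 5)
  step 10: ref 4 -> HIT, frames=[2,4] (faults so far: 5)
  step 11: ref 5 -> FAULT, evict 2, frames=[5,4] (faults so far: 6)
  step 12: ref 5 -> HIT, frames=[5,4] (faults so far: 6)
  step 13: ref 4 -> HIT, frames=[5,4] (faults so far: 6)
  step 14: ref 1 -> FAULT, evict 4, frames=[5,1] (faults so far: 7)
  step 15: ref 3 -> FAULT, evict 1, frames=[5,3] (faults so far: 8)
  Optimal total faults: 8

Answer: 10 9 8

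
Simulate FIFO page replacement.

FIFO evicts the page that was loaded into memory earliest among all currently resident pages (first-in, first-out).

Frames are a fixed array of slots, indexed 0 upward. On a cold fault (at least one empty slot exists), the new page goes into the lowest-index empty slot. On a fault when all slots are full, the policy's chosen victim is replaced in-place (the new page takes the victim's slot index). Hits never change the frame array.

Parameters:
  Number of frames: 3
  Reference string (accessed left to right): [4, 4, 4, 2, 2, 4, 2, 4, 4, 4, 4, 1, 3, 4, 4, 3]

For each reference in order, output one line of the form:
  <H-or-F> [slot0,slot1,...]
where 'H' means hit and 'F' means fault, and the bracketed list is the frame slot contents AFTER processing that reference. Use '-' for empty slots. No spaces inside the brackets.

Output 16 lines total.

F [4,-,-]
H [4,-,-]
H [4,-,-]
F [4,2,-]
H [4,2,-]
H [4,2,-]
H [4,2,-]
H [4,2,-]
H [4,2,-]
H [4,2,-]
H [4,2,-]
F [4,2,1]
F [3,2,1]
F [3,4,1]
H [3,4,1]
H [3,4,1]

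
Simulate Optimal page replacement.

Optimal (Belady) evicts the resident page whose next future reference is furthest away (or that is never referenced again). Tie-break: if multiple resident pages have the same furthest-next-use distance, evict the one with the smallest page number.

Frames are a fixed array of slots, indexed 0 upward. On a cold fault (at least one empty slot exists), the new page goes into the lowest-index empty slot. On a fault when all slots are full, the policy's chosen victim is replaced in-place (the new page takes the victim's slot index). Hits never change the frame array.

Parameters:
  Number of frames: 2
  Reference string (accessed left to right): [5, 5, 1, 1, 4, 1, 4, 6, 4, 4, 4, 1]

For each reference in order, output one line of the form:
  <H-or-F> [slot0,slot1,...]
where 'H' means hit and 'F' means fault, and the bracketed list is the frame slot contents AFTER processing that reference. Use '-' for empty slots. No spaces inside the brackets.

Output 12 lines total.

F [5,-]
H [5,-]
F [5,1]
H [5,1]
F [4,1]
H [4,1]
H [4,1]
F [4,6]
H [4,6]
H [4,6]
H [4,6]
F [1,6]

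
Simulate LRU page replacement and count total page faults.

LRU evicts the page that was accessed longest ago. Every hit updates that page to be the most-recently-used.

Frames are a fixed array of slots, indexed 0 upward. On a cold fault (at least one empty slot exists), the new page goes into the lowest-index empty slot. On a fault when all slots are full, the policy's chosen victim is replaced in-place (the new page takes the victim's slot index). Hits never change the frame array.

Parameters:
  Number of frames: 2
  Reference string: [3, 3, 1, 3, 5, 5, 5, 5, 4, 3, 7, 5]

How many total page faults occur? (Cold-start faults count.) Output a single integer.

Answer: 7

Derivation:
Step 0: ref 3 → FAULT, frames=[3,-]
Step 1: ref 3 → HIT, frames=[3,-]
Step 2: ref 1 → FAULT, frames=[3,1]
Step 3: ref 3 → HIT, frames=[3,1]
Step 4: ref 5 → FAULT (evict 1), frames=[3,5]
Step 5: ref 5 → HIT, frames=[3,5]
Step 6: ref 5 → HIT, frames=[3,5]
Step 7: ref 5 → HIT, frames=[3,5]
Step 8: ref 4 → FAULT (evict 3), frames=[4,5]
Step 9: ref 3 → FAULT (evict 5), frames=[4,3]
Step 10: ref 7 → FAULT (evict 4), frames=[7,3]
Step 11: ref 5 → FAULT (evict 3), frames=[7,5]
Total faults: 7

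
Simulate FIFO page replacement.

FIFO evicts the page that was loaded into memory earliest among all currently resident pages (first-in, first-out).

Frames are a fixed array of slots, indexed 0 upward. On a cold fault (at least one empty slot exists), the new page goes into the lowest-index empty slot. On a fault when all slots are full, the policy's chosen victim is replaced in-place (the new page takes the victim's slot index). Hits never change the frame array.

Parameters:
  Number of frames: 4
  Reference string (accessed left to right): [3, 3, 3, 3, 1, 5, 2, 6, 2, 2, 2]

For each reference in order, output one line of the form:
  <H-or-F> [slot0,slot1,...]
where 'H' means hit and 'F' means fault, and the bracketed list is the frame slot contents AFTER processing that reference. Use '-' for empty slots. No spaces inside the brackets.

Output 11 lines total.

F [3,-,-,-]
H [3,-,-,-]
H [3,-,-,-]
H [3,-,-,-]
F [3,1,-,-]
F [3,1,5,-]
F [3,1,5,2]
F [6,1,5,2]
H [6,1,5,2]
H [6,1,5,2]
H [6,1,5,2]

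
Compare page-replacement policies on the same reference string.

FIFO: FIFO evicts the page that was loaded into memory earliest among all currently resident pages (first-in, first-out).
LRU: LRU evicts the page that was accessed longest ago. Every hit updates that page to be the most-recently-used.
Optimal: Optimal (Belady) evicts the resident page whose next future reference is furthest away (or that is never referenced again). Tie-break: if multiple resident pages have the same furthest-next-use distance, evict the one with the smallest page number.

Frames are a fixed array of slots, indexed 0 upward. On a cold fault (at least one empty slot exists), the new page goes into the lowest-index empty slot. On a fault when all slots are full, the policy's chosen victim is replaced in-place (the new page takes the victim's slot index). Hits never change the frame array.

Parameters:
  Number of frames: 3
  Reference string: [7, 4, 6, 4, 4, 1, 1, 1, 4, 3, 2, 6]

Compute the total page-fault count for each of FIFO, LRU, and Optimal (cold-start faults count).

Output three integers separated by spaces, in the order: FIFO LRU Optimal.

Answer: 7 7 6

Derivation:
--- FIFO ---
  step 0: ref 7 -> FAULT, frames=[7,-,-] (faults so far: 1)
  step 1: ref 4 -> FAULT, frames=[7,4,-] (faults so far: 2)
  step 2: ref 6 -> FAULT, frames=[7,4,6] (faults so far: 3)
  step 3: ref 4 -> HIT, frames=[7,4,6] (faults so far: 3)
  step 4: ref 4 -> HIT, frames=[7,4,6] (faults so far: 3)
  step 5: ref 1 -> FAULT, evict 7, frames=[1,4,6] (faults so far: 4)
  step 6: ref 1 -> HIT, frames=[1,4,6] (faults so far: 4)
  step 7: ref 1 -> HIT, frames=[1,4,6] (faults so far: 4)
  step 8: ref 4 -> HIT, frames=[1,4,6] (faults so far: 4)
  step 9: ref 3 -> FAULT, evict 4, frames=[1,3,6] (faults so far: 5)
  step 10: ref 2 -> FAULT, evict 6, frames=[1,3,2] (faults so far: 6)
  step 11: ref 6 -> FAULT, evict 1, frames=[6,3,2] (faults so far: 7)
  FIFO total faults: 7
--- LRU ---
  step 0: ref 7 -> FAULT, frames=[7,-,-] (faults so far: 1)
  step 1: ref 4 -> FAULT, frames=[7,4,-] (faults so far: 2)
  step 2: ref 6 -> FAULT, frames=[7,4,6] (faults so far: 3)
  step 3: ref 4 -> HIT, frames=[7,4,6] (faults so far: 3)
  step 4: ref 4 -> HIT, frames=[7,4,6] (faults so far: 3)
  step 5: ref 1 -> FAULT, evict 7, frames=[1,4,6] (faults so far: 4)
  step 6: ref 1 -> HIT, frames=[1,4,6] (faults so far: 4)
  step 7: ref 1 -> HIT, frames=[1,4,6] (faults so far: 4)
  step 8: ref 4 -> HIT, frames=[1,4,6] (faults so far: 4)
  step 9: ref 3 -> FAULT, evict 6, frames=[1,4,3] (faults so far: 5)
  step 10: ref 2 -> FAULT, evict 1, frames=[2,4,3] (faults so far: 6)
  step 11: ref 6 -> FAULT, evict 4, frames=[2,6,3] (faults so far: 7)
  LRU total faults: 7
--- Optimal ---
  step 0: ref 7 -> FAULT, frames=[7,-,-] (faults so far: 1)
  step 1: ref 4 -> FAULT, frames=[7,4,-] (faults so far: 2)
  step 2: ref 6 -> FAULT, frames=[7,4,6] (faults so far: 3)
  step 3: ref 4 -> HIT, frames=[7,4,6] (faults so far: 3)
  step 4: ref 4 -> HIT, frames=[7,4,6] (faults so far: 3)
  step 5: ref 1 -> FAULT, evict 7, frames=[1,4,6] (faults so far: 4)
  step 6: ref 1 -> HIT, frames=[1,4,6] (faults so far: 4)
  step 7: ref 1 -> HIT, frames=[1,4,6] (faults so far: 4)
  step 8: ref 4 -> HIT, frames=[1,4,6] (faults so far: 4)
  step 9: ref 3 -> FAULT, evict 1, frames=[3,4,6] (faults so far: 5)
  step 10: ref 2 -> FAULT, evict 3, frames=[2,4,6] (faults so far: 6)
  step 11: ref 6 -> HIT, frames=[2,4,6] (faults so far: 6)
  Optimal total faults: 6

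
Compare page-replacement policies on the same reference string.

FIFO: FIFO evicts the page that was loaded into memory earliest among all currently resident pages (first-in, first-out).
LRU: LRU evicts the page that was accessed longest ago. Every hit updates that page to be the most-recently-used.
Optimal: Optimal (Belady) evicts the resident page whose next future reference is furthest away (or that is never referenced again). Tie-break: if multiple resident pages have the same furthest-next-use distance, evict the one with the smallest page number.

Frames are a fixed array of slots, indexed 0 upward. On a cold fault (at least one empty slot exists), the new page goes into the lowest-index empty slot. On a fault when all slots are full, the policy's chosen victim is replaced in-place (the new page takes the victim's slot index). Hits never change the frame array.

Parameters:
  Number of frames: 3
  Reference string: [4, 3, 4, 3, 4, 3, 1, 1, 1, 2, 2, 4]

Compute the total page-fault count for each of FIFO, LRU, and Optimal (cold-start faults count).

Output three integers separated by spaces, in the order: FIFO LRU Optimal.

--- FIFO ---
  step 0: ref 4 -> FAULT, frames=[4,-,-] (faults so far: 1)
  step 1: ref 3 -> FAULT, frames=[4,3,-] (faults so far: 2)
  step 2: ref 4 -> HIT, frames=[4,3,-] (faults so far: 2)
  step 3: ref 3 -> HIT, frames=[4,3,-] (faults so far: 2)
  step 4: ref 4 -> HIT, frames=[4,3,-] (faults so far: 2)
  step 5: ref 3 -> HIT, frames=[4,3,-] (faults so far: 2)
  step 6: ref 1 -> FAULT, frames=[4,3,1] (faults so far: 3)
  step 7: ref 1 -> HIT, frames=[4,3,1] (faults so far: 3)
  step 8: ref 1 -> HIT, frames=[4,3,1] (faults so far: 3)
  step 9: ref 2 -> FAULT, evict 4, frames=[2,3,1] (faults so far: 4)
  step 10: ref 2 -> HIT, frames=[2,3,1] (faults so far: 4)
  step 11: ref 4 -> FAULT, evict 3, frames=[2,4,1] (faults so far: 5)
  FIFO total faults: 5
--- LRU ---
  step 0: ref 4 -> FAULT, frames=[4,-,-] (faults so far: 1)
  step 1: ref 3 -> FAULT, frames=[4,3,-] (faults so far: 2)
  step 2: ref 4 -> HIT, frames=[4,3,-] (faults so far: 2)
  step 3: ref 3 -> HIT, frames=[4,3,-] (faults so far: 2)
  step 4: ref 4 -> HIT, frames=[4,3,-] (faults so far: 2)
  step 5: ref 3 -> HIT, frames=[4,3,-] (faults so far: 2)
  step 6: ref 1 -> FAULT, frames=[4,3,1] (faults so far: 3)
  step 7: ref 1 -> HIT, frames=[4,3,1] (faults so far: 3)
  step 8: ref 1 -> HIT, frames=[4,3,1] (faults so far: 3)
  step 9: ref 2 -> FAULT, evict 4, frames=[2,3,1] (faults so far: 4)
  step 10: ref 2 -> HIT, frames=[2,3,1] (faults so far: 4)
  step 11: ref 4 -> FAULT, evict 3, frames=[2,4,1] (faults so far: 5)
  LRU total faults: 5
--- Optimal ---
  step 0: ref 4 -> FAULT, frames=[4,-,-] (faults so far: 1)
  step 1: ref 3 -> FAULT, frames=[4,3,-] (faults so far: 2)
  step 2: ref 4 -> HIT, frames=[4,3,-] (faults so far: 2)
  step 3: ref 3 -> HIT, frames=[4,3,-] (faults so far: 2)
  step 4: ref 4 -> HIT, frames=[4,3,-] (faults so far: 2)
  step 5: ref 3 -> HIT, frames=[4,3,-] (faults so far: 2)
  step 6: ref 1 -> FAULT, frames=[4,3,1] (faults so far: 3)
  step 7: ref 1 -> HIT, frames=[4,3,1] (faults so far: 3)
  step 8: ref 1 -> HIT, frames=[4,3,1] (faults so far: 3)
  step 9: ref 2 -> FAULT, evict 1, frames=[4,3,2] (faults so far: 4)
  step 10: ref 2 -> HIT, frames=[4,3,2] (faults so far: 4)
  step 11: ref 4 -> HIT, frames=[4,3,2] (faults so far: 4)
  Optimal total faults: 4

Answer: 5 5 4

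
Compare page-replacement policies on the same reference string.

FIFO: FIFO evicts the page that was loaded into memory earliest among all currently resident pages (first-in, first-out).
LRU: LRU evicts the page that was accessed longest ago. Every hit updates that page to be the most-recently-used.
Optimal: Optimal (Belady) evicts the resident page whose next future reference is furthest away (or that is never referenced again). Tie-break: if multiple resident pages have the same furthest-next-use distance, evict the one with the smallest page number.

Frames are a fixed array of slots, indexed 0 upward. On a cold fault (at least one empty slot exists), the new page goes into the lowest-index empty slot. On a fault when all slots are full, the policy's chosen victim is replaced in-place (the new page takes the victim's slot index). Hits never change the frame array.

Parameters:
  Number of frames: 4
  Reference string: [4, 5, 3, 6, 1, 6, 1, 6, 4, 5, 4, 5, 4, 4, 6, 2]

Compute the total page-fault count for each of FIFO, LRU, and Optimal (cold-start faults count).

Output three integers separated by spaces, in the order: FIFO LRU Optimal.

Answer: 8 8 6

Derivation:
--- FIFO ---
  step 0: ref 4 -> FAULT, frames=[4,-,-,-] (faults so far: 1)
  step 1: ref 5 -> FAULT, frames=[4,5,-,-] (faults so far: 2)
  step 2: ref 3 -> FAULT, frames=[4,5,3,-] (faults so far: 3)
  step 3: ref 6 -> FAULT, frames=[4,5,3,6] (faults so far: 4)
  step 4: ref 1 -> FAULT, evict 4, frames=[1,5,3,6] (faults so far: 5)
  step 5: ref 6 -> HIT, frames=[1,5,3,6] (faults so far: 5)
  step 6: ref 1 -> HIT, frames=[1,5,3,6] (faults so far: 5)
  step 7: ref 6 -> HIT, frames=[1,5,3,6] (faults so far: 5)
  step 8: ref 4 -> FAULT, evict 5, frames=[1,4,3,6] (faults so far: 6)
  step 9: ref 5 -> FAULT, evict 3, frames=[1,4,5,6] (faults so far: 7)
  step 10: ref 4 -> HIT, frames=[1,4,5,6] (faults so far: 7)
  step 11: ref 5 -> HIT, frames=[1,4,5,6] (faults so far: 7)
  step 12: ref 4 -> HIT, frames=[1,4,5,6] (faults so far: 7)
  step 13: ref 4 -> HIT, frames=[1,4,5,6] (faults so far: 7)
  step 14: ref 6 -> HIT, frames=[1,4,5,6] (faults so far: 7)
  step 15: ref 2 -> FAULT, evict 6, frames=[1,4,5,2] (faults so far: 8)
  FIFO total faults: 8
--- LRU ---
  step 0: ref 4 -> FAULT, frames=[4,-,-,-] (faults so far: 1)
  step 1: ref 5 -> FAULT, frames=[4,5,-,-] (faults so far: 2)
  step 2: ref 3 -> FAULT, frames=[4,5,3,-] (faults so far: 3)
  step 3: ref 6 -> FAULT, frames=[4,5,3,6] (faults so far: 4)
  step 4: ref 1 -> FAULT, evict 4, frames=[1,5,3,6] (faults so far: 5)
  step 5: ref 6 -> HIT, frames=[1,5,3,6] (faults so far: 5)
  step 6: ref 1 -> HIT, frames=[1,5,3,6] (faults so far: 5)
  step 7: ref 6 -> HIT, frames=[1,5,3,6] (faults so far: 5)
  step 8: ref 4 -> FAULT, evict 5, frames=[1,4,3,6] (faults so far: 6)
  step 9: ref 5 -> FAULT, evict 3, frames=[1,4,5,6] (faults so far: 7)
  step 10: ref 4 -> HIT, frames=[1,4,5,6] (faults so far: 7)
  step 11: ref 5 -> HIT, frames=[1,4,5,6] (faults so far: 7)
  step 12: ref 4 -> HIT, frames=[1,4,5,6] (faults so far: 7)
  step 13: ref 4 -> HIT, frames=[1,4,5,6] (faults so far: 7)
  step 14: ref 6 -> HIT, frames=[1,4,5,6] (faults so far: 7)
  step 15: ref 2 -> FAULT, evict 1, frames=[2,4,5,6] (faults so far: 8)
  LRU total faults: 8
--- Optimal ---
  step 0: ref 4 -> FAULT, frames=[4,-,-,-] (faults so far: 1)
  step 1: ref 5 -> FAULT, frames=[4,5,-,-] (faults so far: 2)
  step 2: ref 3 -> FAULT, frames=[4,5,3,-] (faults so far: 3)
  step 3: ref 6 -> FAULT, frames=[4,5,3,6] (faults so far: 4)
  step 4: ref 1 -> FAULT, evict 3, frames=[4,5,1,6] (faults so far: 5)
  step 5: ref 6 -> HIT, frames=[4,5,1,6] (faults so far: 5)
  step 6: ref 1 -> HIT, frames=[4,5,1,6] (faults so far: 5)
  step 7: ref 6 -> HIT, frames=[4,5,1,6] (faults so far: 5)
  step 8: ref 4 -> HIT, frames=[4,5,1,6] (faults so far: 5)
  step 9: ref 5 -> HIT, frames=[4,5,1,6] (faults so far: 5)
  step 10: ref 4 -> HIT, frames=[4,5,1,6] (faults so far: 5)
  step 11: ref 5 -> HIT, frames=[4,5,1,6] (faults so far: 5)
  step 12: ref 4 -> HIT, frames=[4,5,1,6] (faults so far: 5)
  step 13: ref 4 -> HIT, frames=[4,5,1,6] (faults so far: 5)
  step 14: ref 6 -> HIT, frames=[4,5,1,6] (faults so far: 5)
  step 15: ref 2 -> FAULT, evict 1, frames=[4,5,2,6] (faults so far: 6)
  Optimal total faults: 6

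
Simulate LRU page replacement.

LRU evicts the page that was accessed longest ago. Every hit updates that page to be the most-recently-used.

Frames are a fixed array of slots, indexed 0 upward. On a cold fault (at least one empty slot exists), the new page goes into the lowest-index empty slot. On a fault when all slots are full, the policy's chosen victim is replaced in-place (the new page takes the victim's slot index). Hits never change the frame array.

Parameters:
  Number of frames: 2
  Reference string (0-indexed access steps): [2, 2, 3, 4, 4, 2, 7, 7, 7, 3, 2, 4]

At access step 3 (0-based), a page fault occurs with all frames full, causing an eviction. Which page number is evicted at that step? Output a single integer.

Answer: 2

Derivation:
Step 0: ref 2 -> FAULT, frames=[2,-]
Step 1: ref 2 -> HIT, frames=[2,-]
Step 2: ref 3 -> FAULT, frames=[2,3]
Step 3: ref 4 -> FAULT, evict 2, frames=[4,3]
At step 3: evicted page 2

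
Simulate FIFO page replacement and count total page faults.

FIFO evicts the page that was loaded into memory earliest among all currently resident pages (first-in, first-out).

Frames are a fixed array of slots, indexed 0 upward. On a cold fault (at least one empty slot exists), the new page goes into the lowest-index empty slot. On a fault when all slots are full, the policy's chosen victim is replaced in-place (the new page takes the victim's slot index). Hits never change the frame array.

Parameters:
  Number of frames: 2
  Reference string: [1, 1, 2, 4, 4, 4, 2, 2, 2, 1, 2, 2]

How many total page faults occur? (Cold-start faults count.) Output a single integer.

Answer: 5

Derivation:
Step 0: ref 1 → FAULT, frames=[1,-]
Step 1: ref 1 → HIT, frames=[1,-]
Step 2: ref 2 → FAULT, frames=[1,2]
Step 3: ref 4 → FAULT (evict 1), frames=[4,2]
Step 4: ref 4 → HIT, frames=[4,2]
Step 5: ref 4 → HIT, frames=[4,2]
Step 6: ref 2 → HIT, frames=[4,2]
Step 7: ref 2 → HIT, frames=[4,2]
Step 8: ref 2 → HIT, frames=[4,2]
Step 9: ref 1 → FAULT (evict 2), frames=[4,1]
Step 10: ref 2 → FAULT (evict 4), frames=[2,1]
Step 11: ref 2 → HIT, frames=[2,1]
Total faults: 5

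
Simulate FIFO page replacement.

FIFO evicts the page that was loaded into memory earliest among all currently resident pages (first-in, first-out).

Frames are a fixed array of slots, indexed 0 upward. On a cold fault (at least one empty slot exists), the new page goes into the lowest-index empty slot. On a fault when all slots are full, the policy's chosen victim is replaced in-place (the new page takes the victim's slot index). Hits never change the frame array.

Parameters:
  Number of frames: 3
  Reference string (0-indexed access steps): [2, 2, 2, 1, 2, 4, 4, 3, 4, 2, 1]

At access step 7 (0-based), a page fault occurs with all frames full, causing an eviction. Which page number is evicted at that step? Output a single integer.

Answer: 2

Derivation:
Step 0: ref 2 -> FAULT, frames=[2,-,-]
Step 1: ref 2 -> HIT, frames=[2,-,-]
Step 2: ref 2 -> HIT, frames=[2,-,-]
Step 3: ref 1 -> FAULT, frames=[2,1,-]
Step 4: ref 2 -> HIT, frames=[2,1,-]
Step 5: ref 4 -> FAULT, frames=[2,1,4]
Step 6: ref 4 -> HIT, frames=[2,1,4]
Step 7: ref 3 -> FAULT, evict 2, frames=[3,1,4]
At step 7: evicted page 2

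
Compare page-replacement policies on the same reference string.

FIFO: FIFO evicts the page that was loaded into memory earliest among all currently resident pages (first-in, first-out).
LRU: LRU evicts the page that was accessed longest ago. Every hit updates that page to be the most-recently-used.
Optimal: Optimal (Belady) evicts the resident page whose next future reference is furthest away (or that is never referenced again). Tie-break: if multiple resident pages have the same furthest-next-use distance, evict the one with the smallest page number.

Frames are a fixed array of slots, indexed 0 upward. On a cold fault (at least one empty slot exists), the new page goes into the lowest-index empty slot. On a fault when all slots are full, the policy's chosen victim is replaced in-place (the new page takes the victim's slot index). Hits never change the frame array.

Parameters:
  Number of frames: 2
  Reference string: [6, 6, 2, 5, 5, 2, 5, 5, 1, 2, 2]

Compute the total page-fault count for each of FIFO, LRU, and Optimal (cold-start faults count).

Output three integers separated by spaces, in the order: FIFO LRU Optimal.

--- FIFO ---
  step 0: ref 6 -> FAULT, frames=[6,-] (faults so far: 1)
  step 1: ref 6 -> HIT, frames=[6,-] (faults so far: 1)
  step 2: ref 2 -> FAULT, frames=[6,2] (faults so far: 2)
  step 3: ref 5 -> FAULT, evict 6, frames=[5,2] (faults so far: 3)
  step 4: ref 5 -> HIT, frames=[5,2] (faults so far: 3)
  step 5: ref 2 -> HIT, frames=[5,2] (faults so far: 3)
  step 6: ref 5 -> HIT, frames=[5,2] (faults so far: 3)
  step 7: ref 5 -> HIT, frames=[5,2] (faults so far: 3)
  step 8: ref 1 -> FAULT, evict 2, frames=[5,1] (faults so far: 4)
  step 9: ref 2 -> FAULT, evict 5, frames=[2,1] (faults so far: 5)
  step 10: ref 2 -> HIT, frames=[2,1] (faults so far: 5)
  FIFO total faults: 5
--- LRU ---
  step 0: ref 6 -> FAULT, frames=[6,-] (faults so far: 1)
  step 1: ref 6 -> HIT, frames=[6,-] (faults so far: 1)
  step 2: ref 2 -> FAULT, frames=[6,2] (faults so far: 2)
  step 3: ref 5 -> FAULT, evict 6, frames=[5,2] (faults so far: 3)
  step 4: ref 5 -> HIT, frames=[5,2] (faults so far: 3)
  step 5: ref 2 -> HIT, frames=[5,2] (faults so far: 3)
  step 6: ref 5 -> HIT, frames=[5,2] (faults so far: 3)
  step 7: ref 5 -> HIT, frames=[5,2] (faults so far: 3)
  step 8: ref 1 -> FAULT, evict 2, frames=[5,1] (faults so far: 4)
  step 9: ref 2 -> FAULT, evict 5, frames=[2,1] (faults so far: 5)
  step 10: ref 2 -> HIT, frames=[2,1] (faults so far: 5)
  LRU total faults: 5
--- Optimal ---
  step 0: ref 6 -> FAULT, frames=[6,-] (faults so far: 1)
  step 1: ref 6 -> HIT, frames=[6,-] (faults so far: 1)
  step 2: ref 2 -> FAULT, frames=[6,2] (faults so far: 2)
  step 3: ref 5 -> FAULT, evict 6, frames=[5,2] (faults so far: 3)
  step 4: ref 5 -> HIT, frames=[5,2] (faults so far: 3)
  step 5: ref 2 -> HIT, frames=[5,2] (faults so far: 3)
  step 6: ref 5 -> HIT, frames=[5,2] (faults so far: 3)
  step 7: ref 5 -> HIT, frames=[5,2] (faults so far: 3)
  step 8: ref 1 -> FAULT, evict 5, frames=[1,2] (faults so far: 4)
  step 9: ref 2 -> HIT, frames=[1,2] (faults so far: 4)
  step 10: ref 2 -> HIT, frames=[1,2] (faults so far: 4)
  Optimal total faults: 4

Answer: 5 5 4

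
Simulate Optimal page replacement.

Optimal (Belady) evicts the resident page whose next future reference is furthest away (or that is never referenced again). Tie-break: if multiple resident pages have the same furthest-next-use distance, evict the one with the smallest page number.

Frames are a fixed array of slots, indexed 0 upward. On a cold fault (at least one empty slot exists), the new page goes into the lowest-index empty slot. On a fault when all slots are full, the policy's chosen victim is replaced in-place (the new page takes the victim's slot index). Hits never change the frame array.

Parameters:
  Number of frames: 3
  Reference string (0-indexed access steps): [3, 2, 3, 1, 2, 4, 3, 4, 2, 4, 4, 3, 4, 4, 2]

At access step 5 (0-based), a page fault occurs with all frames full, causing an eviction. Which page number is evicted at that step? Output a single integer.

Answer: 1

Derivation:
Step 0: ref 3 -> FAULT, frames=[3,-,-]
Step 1: ref 2 -> FAULT, frames=[3,2,-]
Step 2: ref 3 -> HIT, frames=[3,2,-]
Step 3: ref 1 -> FAULT, frames=[3,2,1]
Step 4: ref 2 -> HIT, frames=[3,2,1]
Step 5: ref 4 -> FAULT, evict 1, frames=[3,2,4]
At step 5: evicted page 1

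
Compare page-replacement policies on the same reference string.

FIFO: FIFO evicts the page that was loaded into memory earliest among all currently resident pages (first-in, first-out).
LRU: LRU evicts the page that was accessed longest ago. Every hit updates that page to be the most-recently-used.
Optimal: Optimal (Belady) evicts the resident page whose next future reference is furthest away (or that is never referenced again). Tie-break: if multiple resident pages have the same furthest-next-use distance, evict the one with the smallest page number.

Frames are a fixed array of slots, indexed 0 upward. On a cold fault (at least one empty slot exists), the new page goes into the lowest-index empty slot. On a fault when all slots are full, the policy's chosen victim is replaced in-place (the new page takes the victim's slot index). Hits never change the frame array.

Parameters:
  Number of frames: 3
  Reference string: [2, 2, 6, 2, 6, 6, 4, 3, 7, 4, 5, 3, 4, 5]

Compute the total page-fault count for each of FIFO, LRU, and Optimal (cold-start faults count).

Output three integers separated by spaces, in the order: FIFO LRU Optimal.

Answer: 7 7 6

Derivation:
--- FIFO ---
  step 0: ref 2 -> FAULT, frames=[2,-,-] (faults so far: 1)
  step 1: ref 2 -> HIT, frames=[2,-,-] (faults so far: 1)
  step 2: ref 6 -> FAULT, frames=[2,6,-] (faults so far: 2)
  step 3: ref 2 -> HIT, frames=[2,6,-] (faults so far: 2)
  step 4: ref 6 -> HIT, frames=[2,6,-] (faults so far: 2)
  step 5: ref 6 -> HIT, frames=[2,6,-] (faults so far: 2)
  step 6: ref 4 -> FAULT, frames=[2,6,4] (faults so far: 3)
  step 7: ref 3 -> FAULT, evict 2, frames=[3,6,4] (faults so far: 4)
  step 8: ref 7 -> FAULT, evict 6, frames=[3,7,4] (faults so far: 5)
  step 9: ref 4 -> HIT, frames=[3,7,4] (faults so far: 5)
  step 10: ref 5 -> FAULT, evict 4, frames=[3,7,5] (faults so far: 6)
  step 11: ref 3 -> HIT, frames=[3,7,5] (faults so far: 6)
  step 12: ref 4 -> FAULT, evict 3, frames=[4,7,5] (faults so far: 7)
  step 13: ref 5 -> HIT, frames=[4,7,5] (faults so far: 7)
  FIFO total faults: 7
--- LRU ---
  step 0: ref 2 -> FAULT, frames=[2,-,-] (faults so far: 1)
  step 1: ref 2 -> HIT, frames=[2,-,-] (faults so far: 1)
  step 2: ref 6 -> FAULT, frames=[2,6,-] (faults so far: 2)
  step 3: ref 2 -> HIT, frames=[2,6,-] (faults so far: 2)
  step 4: ref 6 -> HIT, frames=[2,6,-] (faults so far: 2)
  step 5: ref 6 -> HIT, frames=[2,6,-] (faults so far: 2)
  step 6: ref 4 -> FAULT, frames=[2,6,4] (faults so far: 3)
  step 7: ref 3 -> FAULT, evict 2, frames=[3,6,4] (faults so far: 4)
  step 8: ref 7 -> FAULT, evict 6, frames=[3,7,4] (faults so far: 5)
  step 9: ref 4 -> HIT, frames=[3,7,4] (faults so far: 5)
  step 10: ref 5 -> FAULT, evict 3, frames=[5,7,4] (faults so far: 6)
  step 11: ref 3 -> FAULT, evict 7, frames=[5,3,4] (faults so far: 7)
  step 12: ref 4 -> HIT, frames=[5,3,4] (faults so far: 7)
  step 13: ref 5 -> HIT, frames=[5,3,4] (faults so far: 7)
  LRU total faults: 7
--- Optimal ---
  step 0: ref 2 -> FAULT, frames=[2,-,-] (faults so far: 1)
  step 1: ref 2 -> HIT, frames=[2,-,-] (faults so far: 1)
  step 2: ref 6 -> FAULT, frames=[2,6,-] (faults so far: 2)
  step 3: ref 2 -> HIT, frames=[2,6,-] (faults so far: 2)
  step 4: ref 6 -> HIT, frames=[2,6,-] (faults so far: 2)
  step 5: ref 6 -> HIT, frames=[2,6,-] (faults so far: 2)
  step 6: ref 4 -> FAULT, frames=[2,6,4] (faults so far: 3)
  step 7: ref 3 -> FAULT, evict 2, frames=[3,6,4] (faults so far: 4)
  step 8: ref 7 -> FAULT, evict 6, frames=[3,7,4] (faults so far: 5)
  step 9: ref 4 -> HIT, frames=[3,7,4] (faults so far: 5)
  step 10: ref 5 -> FAULT, evict 7, frames=[3,5,4] (faults so far: 6)
  step 11: ref 3 -> HIT, frames=[3,5,4] (faults so far: 6)
  step 12: ref 4 -> HIT, frames=[3,5,4] (faults so far: 6)
  step 13: ref 5 -> HIT, frames=[3,5,4] (faults so far: 6)
  Optimal total faults: 6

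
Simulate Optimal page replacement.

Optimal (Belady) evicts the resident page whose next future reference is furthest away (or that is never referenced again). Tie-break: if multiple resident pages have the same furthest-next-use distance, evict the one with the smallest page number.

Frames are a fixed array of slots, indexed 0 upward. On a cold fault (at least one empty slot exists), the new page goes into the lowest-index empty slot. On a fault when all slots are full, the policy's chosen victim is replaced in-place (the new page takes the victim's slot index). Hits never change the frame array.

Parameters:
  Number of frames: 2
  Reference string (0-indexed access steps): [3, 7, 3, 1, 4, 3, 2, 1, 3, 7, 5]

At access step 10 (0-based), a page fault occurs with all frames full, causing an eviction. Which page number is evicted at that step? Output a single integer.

Answer: 3

Derivation:
Step 0: ref 3 -> FAULT, frames=[3,-]
Step 1: ref 7 -> FAULT, frames=[3,7]
Step 2: ref 3 -> HIT, frames=[3,7]
Step 3: ref 1 -> FAULT, evict 7, frames=[3,1]
Step 4: ref 4 -> FAULT, evict 1, frames=[3,4]
Step 5: ref 3 -> HIT, frames=[3,4]
Step 6: ref 2 -> FAULT, evict 4, frames=[3,2]
Step 7: ref 1 -> FAULT, evict 2, frames=[3,1]
Step 8: ref 3 -> HIT, frames=[3,1]
Step 9: ref 7 -> FAULT, evict 1, frames=[3,7]
Step 10: ref 5 -> FAULT, evict 3, frames=[5,7]
At step 10: evicted page 3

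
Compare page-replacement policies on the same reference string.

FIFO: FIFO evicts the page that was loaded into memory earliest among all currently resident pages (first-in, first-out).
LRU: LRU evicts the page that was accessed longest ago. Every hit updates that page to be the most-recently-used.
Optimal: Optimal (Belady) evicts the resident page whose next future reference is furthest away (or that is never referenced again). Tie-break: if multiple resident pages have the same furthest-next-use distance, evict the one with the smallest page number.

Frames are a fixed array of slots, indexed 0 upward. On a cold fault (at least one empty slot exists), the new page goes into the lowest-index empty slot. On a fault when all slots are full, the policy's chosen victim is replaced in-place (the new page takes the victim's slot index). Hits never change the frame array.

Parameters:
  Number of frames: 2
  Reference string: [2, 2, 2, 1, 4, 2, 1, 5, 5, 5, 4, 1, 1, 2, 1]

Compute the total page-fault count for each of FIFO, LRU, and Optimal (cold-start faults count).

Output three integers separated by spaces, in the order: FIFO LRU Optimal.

--- FIFO ---
  step 0: ref 2 -> FAULT, frames=[2,-] (faults so far: 1)
  step 1: ref 2 -> HIT, frames=[2,-] (faults so far: 1)
  step 2: ref 2 -> HIT, frames=[2,-] (faults so far: 1)
  step 3: ref 1 -> FAULT, frames=[2,1] (faults so far: 2)
  step 4: ref 4 -> FAULT, evict 2, frames=[4,1] (faults so far: 3)
  step 5: ref 2 -> FAULT, evict 1, frames=[4,2] (faults so far: 4)
  step 6: ref 1 -> FAULT, evict 4, frames=[1,2] (faults so far: 5)
  step 7: ref 5 -> FAULT, evict 2, frames=[1,5] (faults so far: 6)
  step 8: ref 5 -> HIT, frames=[1,5] (faults so far: 6)
  step 9: ref 5 -> HIT, frames=[1,5] (faults so far: 6)
  step 10: ref 4 -> FAULT, evict 1, frames=[4,5] (faults so far: 7)
  step 11: ref 1 -> FAULT, evict 5, frames=[4,1] (faults so far: 8)
  step 12: ref 1 -> HIT, frames=[4,1] (faults so far: 8)
  step 13: ref 2 -> FAULT, evict 4, frames=[2,1] (faults so far: 9)
  step 14: ref 1 -> HIT, frames=[2,1] (faults so far: 9)
  FIFO total faults: 9
--- LRU ---
  step 0: ref 2 -> FAULT, frames=[2,-] (faults so far: 1)
  step 1: ref 2 -> HIT, frames=[2,-] (faults so far: 1)
  step 2: ref 2 -> HIT, frames=[2,-] (faults so far: 1)
  step 3: ref 1 -> FAULT, frames=[2,1] (faults so far: 2)
  step 4: ref 4 -> FAULT, evict 2, frames=[4,1] (faults so far: 3)
  step 5: ref 2 -> FAULT, evict 1, frames=[4,2] (faults so far: 4)
  step 6: ref 1 -> FAULT, evict 4, frames=[1,2] (faults so far: 5)
  step 7: ref 5 -> FAULT, evict 2, frames=[1,5] (faults so far: 6)
  step 8: ref 5 -> HIT, frames=[1,5] (faults so far: 6)
  step 9: ref 5 -> HIT, frames=[1,5] (faults so far: 6)
  step 10: ref 4 -> FAULT, evict 1, frames=[4,5] (faults so far: 7)
  step 11: ref 1 -> FAULT, evict 5, frames=[4,1] (faults so far: 8)
  step 12: ref 1 -> HIT, frames=[4,1] (faults so far: 8)
  step 13: ref 2 -> FAULT, evict 4, frames=[2,1] (faults so far: 9)
  step 14: ref 1 -> HIT, frames=[2,1] (faults so far: 9)
  LRU total faults: 9
--- Optimal ---
  step 0: ref 2 -> FAULT, frames=[2,-] (faults so far: 1)
  step 1: ref 2 -> HIT, frames=[2,-] (faults so far: 1)
  step 2: ref 2 -> HIT, frames=[2,-] (faults so far: 1)
  step 3: ref 1 -> FAULT, frames=[2,1] (faults so far: 2)
  step 4: ref 4 -> FAULT, evict 1, frames=[2,4] (faults so far: 3)
  step 5: ref 2 -> HIT, frames=[2,4] (faults so far: 3)
  step 6: ref 1 -> FAULT, evict 2, frames=[1,4] (faults so far: 4)
  step 7: ref 5 -> FAULT, evict 1, frames=[5,4] (faults so far: 5)
  step 8: ref 5 -> HIT, frames=[5,4] (faults so far: 5)
  step 9: ref 5 -> HIT, frames=[5,4] (faults so far: 5)
  step 10: ref 4 -> HIT, frames=[5,4] (faults so far: 5)
  step 11: ref 1 -> FAULT, evict 4, frames=[5,1] (faults so far: 6)
  step 12: ref 1 -> HIT, frames=[5,1] (faults so far: 6)
  step 13: ref 2 -> FAULT, evict 5, frames=[2,1] (faults so far: 7)
  step 14: ref 1 -> HIT, frames=[2,1] (faults so far: 7)
  Optimal total faults: 7

Answer: 9 9 7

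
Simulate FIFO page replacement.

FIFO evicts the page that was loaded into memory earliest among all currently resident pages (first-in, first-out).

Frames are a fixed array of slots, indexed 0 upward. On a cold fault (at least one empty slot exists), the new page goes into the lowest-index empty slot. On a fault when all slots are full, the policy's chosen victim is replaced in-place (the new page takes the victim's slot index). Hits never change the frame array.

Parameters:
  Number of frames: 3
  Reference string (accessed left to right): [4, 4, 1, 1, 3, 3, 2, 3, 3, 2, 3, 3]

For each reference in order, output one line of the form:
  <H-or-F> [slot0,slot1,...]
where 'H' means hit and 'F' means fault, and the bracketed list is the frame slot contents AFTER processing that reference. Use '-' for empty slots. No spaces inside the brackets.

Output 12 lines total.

F [4,-,-]
H [4,-,-]
F [4,1,-]
H [4,1,-]
F [4,1,3]
H [4,1,3]
F [2,1,3]
H [2,1,3]
H [2,1,3]
H [2,1,3]
H [2,1,3]
H [2,1,3]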